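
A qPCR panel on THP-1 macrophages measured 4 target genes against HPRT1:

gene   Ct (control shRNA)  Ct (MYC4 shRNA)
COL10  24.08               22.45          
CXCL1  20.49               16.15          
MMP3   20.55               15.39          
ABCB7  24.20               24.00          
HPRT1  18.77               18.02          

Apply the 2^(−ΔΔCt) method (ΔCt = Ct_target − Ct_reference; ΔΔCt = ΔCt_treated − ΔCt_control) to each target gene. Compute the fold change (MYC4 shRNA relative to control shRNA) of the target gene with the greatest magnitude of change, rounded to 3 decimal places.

COL10: ΔΔCt = (22.45−18.02) − (24.08−18.77) = 4.43 − 5.31 = -0.88; fold change = 2^0.88 = 1.840
CXCL1: ΔΔCt = (16.15−18.02) − (20.49−18.77) = -1.87 − 1.72 = -3.59; fold change = 2^3.59 = 12.042
MMP3: ΔΔCt = (15.39−18.02) − (20.55−18.77) = -2.63 − 1.78 = -4.41; fold change = 2^4.41 = 21.259
ABCB7: ΔΔCt = (24.00−18.02) − (24.20−18.77) = 5.98 − 5.43 = 0.55; fold change = 2^-0.55 = 0.683
MMP3 has the largest |ΔΔCt| = 4.41.

21.259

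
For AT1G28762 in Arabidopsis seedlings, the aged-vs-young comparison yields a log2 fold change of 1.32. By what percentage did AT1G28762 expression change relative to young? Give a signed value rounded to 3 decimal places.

149.666%

Fold change = 2^(1.32) = 2.4967
Percent change = (FC − 1) × 100% = (2.4967 − 1) × 100 = 149.666%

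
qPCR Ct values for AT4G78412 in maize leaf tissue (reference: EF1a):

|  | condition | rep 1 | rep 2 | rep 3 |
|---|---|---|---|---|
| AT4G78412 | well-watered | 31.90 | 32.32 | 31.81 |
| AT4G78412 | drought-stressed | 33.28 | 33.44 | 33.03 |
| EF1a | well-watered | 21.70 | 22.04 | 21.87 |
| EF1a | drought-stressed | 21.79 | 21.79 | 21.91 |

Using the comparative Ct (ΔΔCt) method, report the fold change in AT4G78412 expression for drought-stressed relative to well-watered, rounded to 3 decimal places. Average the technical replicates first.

Mean Ct: AT4G78412 well-watered 32.010; AT4G78412 drought-stressed 33.250; EF1a well-watered 21.870; EF1a drought-stressed 21.830
ΔCt(well-watered) = 32.010 − 21.870 = 10.140
ΔCt(drought-stressed) = 33.250 − 21.830 = 11.420
ΔΔCt = 11.420 − 10.140 = 1.280
Fold change = 2^(−1.280) = 0.4118

0.412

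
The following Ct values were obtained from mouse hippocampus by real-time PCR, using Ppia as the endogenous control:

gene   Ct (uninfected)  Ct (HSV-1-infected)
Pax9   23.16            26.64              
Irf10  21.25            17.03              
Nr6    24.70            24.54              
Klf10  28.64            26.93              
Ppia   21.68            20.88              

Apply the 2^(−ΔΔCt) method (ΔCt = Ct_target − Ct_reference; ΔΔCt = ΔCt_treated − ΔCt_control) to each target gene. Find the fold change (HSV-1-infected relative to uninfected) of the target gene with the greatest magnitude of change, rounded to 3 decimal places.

Pax9: ΔΔCt = (26.64−20.88) − (23.16−21.68) = 5.76 − 1.48 = 4.28; fold change = 2^-4.28 = 0.051
Irf10: ΔΔCt = (17.03−20.88) − (21.25−21.68) = -3.85 − (-0.43) = -3.42; fold change = 2^3.42 = 10.703
Nr6: ΔΔCt = (24.54−20.88) − (24.70−21.68) = 3.66 − 3.02 = 0.64; fold change = 2^-0.64 = 0.642
Klf10: ΔΔCt = (26.93−20.88) − (28.64−21.68) = 6.05 − 6.96 = -0.91; fold change = 2^0.91 = 1.879
Pax9 has the largest |ΔΔCt| = 4.28.

0.051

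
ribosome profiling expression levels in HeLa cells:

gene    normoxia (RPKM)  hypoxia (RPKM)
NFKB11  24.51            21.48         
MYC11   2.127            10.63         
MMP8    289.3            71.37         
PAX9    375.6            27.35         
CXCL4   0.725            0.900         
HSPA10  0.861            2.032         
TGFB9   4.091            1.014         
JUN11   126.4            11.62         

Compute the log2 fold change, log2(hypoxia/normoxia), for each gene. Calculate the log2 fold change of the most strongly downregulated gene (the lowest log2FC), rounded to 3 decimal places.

log2(21.48/24.51) = -0.190  (NFKB11)
log2(10.63/2.127) = 2.321  (MYC11)
log2(71.37/289.3) = -2.019  (MMP8)
log2(27.35/375.6) = -3.780  (PAX9)
log2(0.900/0.725) = 0.312  (CXCL4)
log2(2.032/0.861) = 1.239  (HSPA10)
log2(1.014/4.091) = -2.012  (TGFB9)
log2(11.62/126.4) = -3.443  (JUN11)
PAX9 is most strongly downregulated.

-3.780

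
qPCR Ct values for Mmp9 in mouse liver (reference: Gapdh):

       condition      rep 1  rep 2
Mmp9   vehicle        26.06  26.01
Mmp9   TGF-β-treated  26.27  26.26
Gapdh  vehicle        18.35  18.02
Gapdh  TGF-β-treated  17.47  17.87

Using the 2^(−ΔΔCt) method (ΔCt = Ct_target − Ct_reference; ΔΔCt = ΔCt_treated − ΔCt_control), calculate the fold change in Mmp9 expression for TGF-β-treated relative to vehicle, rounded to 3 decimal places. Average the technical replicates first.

0.597

Mean Ct: Mmp9 vehicle 26.035; Mmp9 TGF-β-treated 26.265; Gapdh vehicle 18.185; Gapdh TGF-β-treated 17.670
ΔCt(vehicle) = 26.035 − 18.185 = 7.850
ΔCt(TGF-β-treated) = 26.265 − 17.670 = 8.595
ΔΔCt = 8.595 − 7.850 = 0.745
Fold change = 2^(−0.745) = 0.5967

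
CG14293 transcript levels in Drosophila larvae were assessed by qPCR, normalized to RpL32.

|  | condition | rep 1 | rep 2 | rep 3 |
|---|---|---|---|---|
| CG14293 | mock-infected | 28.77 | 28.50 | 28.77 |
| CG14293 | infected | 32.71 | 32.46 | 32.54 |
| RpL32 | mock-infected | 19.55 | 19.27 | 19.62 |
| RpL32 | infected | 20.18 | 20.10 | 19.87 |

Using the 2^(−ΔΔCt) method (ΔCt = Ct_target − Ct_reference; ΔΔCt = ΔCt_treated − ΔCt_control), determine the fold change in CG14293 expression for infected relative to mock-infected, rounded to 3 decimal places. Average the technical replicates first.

0.100

Mean Ct: CG14293 mock-infected 28.680; CG14293 infected 32.570; RpL32 mock-infected 19.480; RpL32 infected 20.050
ΔCt(mock-infected) = 28.680 − 19.480 = 9.200
ΔCt(infected) = 32.570 − 20.050 = 12.520
ΔΔCt = 12.520 − 9.200 = 3.320
Fold change = 2^(−3.320) = 0.1001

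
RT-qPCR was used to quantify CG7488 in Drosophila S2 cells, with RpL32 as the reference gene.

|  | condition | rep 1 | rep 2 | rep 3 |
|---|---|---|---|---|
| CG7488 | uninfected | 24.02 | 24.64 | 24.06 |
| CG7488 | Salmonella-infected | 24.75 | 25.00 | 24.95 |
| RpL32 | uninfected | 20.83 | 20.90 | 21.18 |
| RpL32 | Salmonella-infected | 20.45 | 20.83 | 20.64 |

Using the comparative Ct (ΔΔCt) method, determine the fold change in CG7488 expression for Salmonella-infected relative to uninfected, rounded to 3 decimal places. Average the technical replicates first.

0.503

Mean Ct: CG7488 uninfected 24.240; CG7488 Salmonella-infected 24.900; RpL32 uninfected 20.970; RpL32 Salmonella-infected 20.640
ΔCt(uninfected) = 24.240 − 20.970 = 3.270
ΔCt(Salmonella-infected) = 24.900 − 20.640 = 4.260
ΔΔCt = 4.260 − 3.270 = 0.990
Fold change = 2^(−0.990) = 0.5035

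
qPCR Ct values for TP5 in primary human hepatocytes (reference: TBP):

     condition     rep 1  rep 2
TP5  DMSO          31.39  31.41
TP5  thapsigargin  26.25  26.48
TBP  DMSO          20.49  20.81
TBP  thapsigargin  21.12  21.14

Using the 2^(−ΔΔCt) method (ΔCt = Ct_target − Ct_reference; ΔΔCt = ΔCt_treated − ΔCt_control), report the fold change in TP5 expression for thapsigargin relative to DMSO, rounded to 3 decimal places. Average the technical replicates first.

Mean Ct: TP5 DMSO 31.400; TP5 thapsigargin 26.365; TBP DMSO 20.650; TBP thapsigargin 21.130
ΔCt(DMSO) = 31.400 − 20.650 = 10.750
ΔCt(thapsigargin) = 26.365 − 21.130 = 5.235
ΔΔCt = 5.235 − 10.750 = -5.515
Fold change = 2^(−(-5.515)) = 2^5.515 = 45.7278

45.728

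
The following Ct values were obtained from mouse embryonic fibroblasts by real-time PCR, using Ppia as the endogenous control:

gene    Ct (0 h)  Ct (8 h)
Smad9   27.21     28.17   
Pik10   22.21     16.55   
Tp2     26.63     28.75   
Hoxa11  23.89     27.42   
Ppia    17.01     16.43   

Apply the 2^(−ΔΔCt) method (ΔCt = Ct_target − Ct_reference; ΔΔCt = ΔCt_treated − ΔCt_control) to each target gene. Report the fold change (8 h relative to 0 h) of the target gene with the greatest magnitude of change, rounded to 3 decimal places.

Smad9: ΔΔCt = (28.17−16.43) − (27.21−17.01) = 11.74 − 10.20 = 1.54; fold change = 2^-1.54 = 0.344
Pik10: ΔΔCt = (16.55−16.43) − (22.21−17.01) = 0.12 − 5.20 = -5.08; fold change = 2^5.08 = 33.825
Tp2: ΔΔCt = (28.75−16.43) − (26.63−17.01) = 12.32 − 9.62 = 2.70; fold change = 2^-2.70 = 0.154
Hoxa11: ΔΔCt = (27.42−16.43) − (23.89−17.01) = 10.99 − 6.88 = 4.11; fold change = 2^-4.11 = 0.058
Pik10 has the largest |ΔΔCt| = 5.08.

33.825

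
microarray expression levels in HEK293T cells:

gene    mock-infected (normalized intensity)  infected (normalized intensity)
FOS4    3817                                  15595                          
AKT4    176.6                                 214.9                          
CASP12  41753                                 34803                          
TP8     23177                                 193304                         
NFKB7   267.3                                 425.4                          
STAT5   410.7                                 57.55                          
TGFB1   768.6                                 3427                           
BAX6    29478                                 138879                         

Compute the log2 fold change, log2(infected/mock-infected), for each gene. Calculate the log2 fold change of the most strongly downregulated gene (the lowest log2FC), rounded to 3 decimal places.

-2.835

log2(15595/3817) = 2.031  (FOS4)
log2(214.9/176.6) = 0.283  (AKT4)
log2(34803/41753) = -0.263  (CASP12)
log2(193304/23177) = 3.060  (TP8)
log2(425.4/267.3) = 0.670  (NFKB7)
log2(57.55/410.7) = -2.835  (STAT5)
log2(3427/768.6) = 2.157  (TGFB1)
log2(138879/29478) = 2.236  (BAX6)
STAT5 is most strongly downregulated.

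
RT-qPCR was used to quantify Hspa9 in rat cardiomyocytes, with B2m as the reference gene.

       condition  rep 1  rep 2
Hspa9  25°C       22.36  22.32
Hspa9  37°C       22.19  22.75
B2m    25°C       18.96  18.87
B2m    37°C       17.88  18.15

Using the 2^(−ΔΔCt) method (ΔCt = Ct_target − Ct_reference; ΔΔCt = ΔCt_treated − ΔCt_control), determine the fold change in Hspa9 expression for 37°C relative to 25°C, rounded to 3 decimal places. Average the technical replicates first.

Mean Ct: Hspa9 25°C 22.340; Hspa9 37°C 22.470; B2m 25°C 18.915; B2m 37°C 18.015
ΔCt(25°C) = 22.340 − 18.915 = 3.425
ΔCt(37°C) = 22.470 − 18.015 = 4.455
ΔΔCt = 4.455 − 3.425 = 1.030
Fold change = 2^(−1.030) = 0.4897

0.490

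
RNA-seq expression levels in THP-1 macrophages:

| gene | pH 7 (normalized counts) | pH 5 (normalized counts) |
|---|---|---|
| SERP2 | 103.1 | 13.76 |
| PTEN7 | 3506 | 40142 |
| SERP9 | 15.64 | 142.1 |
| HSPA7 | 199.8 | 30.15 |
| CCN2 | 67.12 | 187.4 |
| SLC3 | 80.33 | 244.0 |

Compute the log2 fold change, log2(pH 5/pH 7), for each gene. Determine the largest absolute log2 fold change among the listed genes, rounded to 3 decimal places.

3.517

log2(13.76/103.1) = -2.905  (SERP2)
log2(40142/3506) = 3.517  (PTEN7)
log2(142.1/15.64) = 3.184  (SERP9)
log2(30.15/199.8) = -2.728  (HSPA7)
log2(187.4/67.12) = 1.481  (CCN2)
log2(244.0/80.33) = 1.603  (SLC3)
The largest magnitude belongs to PTEN7.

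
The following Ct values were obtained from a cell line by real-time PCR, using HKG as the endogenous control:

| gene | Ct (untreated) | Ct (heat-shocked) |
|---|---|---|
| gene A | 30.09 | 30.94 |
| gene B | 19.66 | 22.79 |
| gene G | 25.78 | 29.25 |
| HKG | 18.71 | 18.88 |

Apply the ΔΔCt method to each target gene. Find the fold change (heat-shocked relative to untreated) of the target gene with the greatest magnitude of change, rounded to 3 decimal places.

0.102

gene A: ΔΔCt = (30.94−18.88) − (30.09−18.71) = 12.06 − 11.38 = 0.68; fold change = 2^-0.68 = 0.624
gene B: ΔΔCt = (22.79−18.88) − (19.66−18.71) = 3.91 − 0.95 = 2.96; fold change = 2^-2.96 = 0.129
gene G: ΔΔCt = (29.25−18.88) − (25.78−18.71) = 10.37 − 7.07 = 3.30; fold change = 2^-3.30 = 0.102
gene G has the largest |ΔΔCt| = 3.30.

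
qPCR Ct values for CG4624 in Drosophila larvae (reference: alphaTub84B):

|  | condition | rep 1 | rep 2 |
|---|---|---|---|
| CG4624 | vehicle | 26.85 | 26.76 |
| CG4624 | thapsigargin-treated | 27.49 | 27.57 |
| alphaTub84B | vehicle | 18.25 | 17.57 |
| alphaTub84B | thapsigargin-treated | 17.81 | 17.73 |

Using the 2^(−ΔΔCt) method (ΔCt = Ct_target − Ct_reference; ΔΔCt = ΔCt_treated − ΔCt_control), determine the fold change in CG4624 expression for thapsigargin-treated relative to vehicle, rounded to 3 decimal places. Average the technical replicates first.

0.549

Mean Ct: CG4624 vehicle 26.805; CG4624 thapsigargin-treated 27.530; alphaTub84B vehicle 17.910; alphaTub84B thapsigargin-treated 17.770
ΔCt(vehicle) = 26.805 − 17.910 = 8.895
ΔCt(thapsigargin-treated) = 27.530 − 17.770 = 9.760
ΔΔCt = 9.760 − 8.895 = 0.865
Fold change = 2^(−0.865) = 0.5490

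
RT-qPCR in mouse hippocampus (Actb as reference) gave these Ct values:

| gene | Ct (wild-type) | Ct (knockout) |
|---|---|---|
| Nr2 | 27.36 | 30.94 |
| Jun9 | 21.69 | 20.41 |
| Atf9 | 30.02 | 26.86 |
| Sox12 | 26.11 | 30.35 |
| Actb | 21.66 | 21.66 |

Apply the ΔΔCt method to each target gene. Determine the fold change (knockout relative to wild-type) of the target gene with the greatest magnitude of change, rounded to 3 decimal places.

Nr2: ΔΔCt = (30.94−21.66) − (27.36−21.66) = 9.28 − 5.70 = 3.58; fold change = 2^-3.58 = 0.084
Jun9: ΔΔCt = (20.41−21.66) − (21.69−21.66) = -1.25 − 0.03 = -1.28; fold change = 2^1.28 = 2.428
Atf9: ΔΔCt = (26.86−21.66) − (30.02−21.66) = 5.20 − 8.36 = -3.16; fold change = 2^3.16 = 8.938
Sox12: ΔΔCt = (30.35−21.66) − (26.11−21.66) = 8.69 − 4.45 = 4.24; fold change = 2^-4.24 = 0.053
Sox12 has the largest |ΔΔCt| = 4.24.

0.053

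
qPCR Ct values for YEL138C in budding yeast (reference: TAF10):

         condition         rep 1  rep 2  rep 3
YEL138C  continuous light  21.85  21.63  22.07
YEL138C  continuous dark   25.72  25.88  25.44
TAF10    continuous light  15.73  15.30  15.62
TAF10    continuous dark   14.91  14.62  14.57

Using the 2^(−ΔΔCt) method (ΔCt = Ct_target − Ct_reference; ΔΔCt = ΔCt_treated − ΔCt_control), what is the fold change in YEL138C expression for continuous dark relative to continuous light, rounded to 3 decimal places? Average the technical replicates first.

0.039

Mean Ct: YEL138C continuous light 21.850; YEL138C continuous dark 25.680; TAF10 continuous light 15.550; TAF10 continuous dark 14.700
ΔCt(continuous light) = 21.850 − 15.550 = 6.300
ΔCt(continuous dark) = 25.680 − 14.700 = 10.980
ΔΔCt = 10.980 − 6.300 = 4.680
Fold change = 2^(−4.680) = 0.0390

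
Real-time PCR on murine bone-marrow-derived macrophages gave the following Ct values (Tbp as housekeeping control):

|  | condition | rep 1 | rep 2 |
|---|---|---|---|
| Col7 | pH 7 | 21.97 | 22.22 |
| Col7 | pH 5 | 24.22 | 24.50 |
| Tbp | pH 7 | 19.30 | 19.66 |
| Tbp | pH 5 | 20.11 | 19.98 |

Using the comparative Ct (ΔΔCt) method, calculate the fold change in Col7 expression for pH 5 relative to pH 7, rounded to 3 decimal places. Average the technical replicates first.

Mean Ct: Col7 pH 7 22.095; Col7 pH 5 24.360; Tbp pH 7 19.480; Tbp pH 5 20.045
ΔCt(pH 7) = 22.095 − 19.480 = 2.615
ΔCt(pH 5) = 24.360 − 20.045 = 4.315
ΔΔCt = 4.315 − 2.615 = 1.700
Fold change = 2^(−1.700) = 0.3078

0.308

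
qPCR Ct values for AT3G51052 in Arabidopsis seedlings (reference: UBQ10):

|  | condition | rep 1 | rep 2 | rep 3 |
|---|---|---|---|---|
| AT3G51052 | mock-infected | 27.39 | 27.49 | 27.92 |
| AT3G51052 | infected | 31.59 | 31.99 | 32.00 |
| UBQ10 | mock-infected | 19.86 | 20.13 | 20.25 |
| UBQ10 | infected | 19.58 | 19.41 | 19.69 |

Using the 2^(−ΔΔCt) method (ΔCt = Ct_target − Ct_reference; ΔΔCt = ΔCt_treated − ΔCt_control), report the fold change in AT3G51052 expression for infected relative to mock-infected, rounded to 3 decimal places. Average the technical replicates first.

Mean Ct: AT3G51052 mock-infected 27.600; AT3G51052 infected 31.860; UBQ10 mock-infected 20.080; UBQ10 infected 19.560
ΔCt(mock-infected) = 27.600 − 20.080 = 7.520
ΔCt(infected) = 31.860 − 19.560 = 12.300
ΔΔCt = 12.300 − 7.520 = 4.780
Fold change = 2^(−4.780) = 0.0364

0.036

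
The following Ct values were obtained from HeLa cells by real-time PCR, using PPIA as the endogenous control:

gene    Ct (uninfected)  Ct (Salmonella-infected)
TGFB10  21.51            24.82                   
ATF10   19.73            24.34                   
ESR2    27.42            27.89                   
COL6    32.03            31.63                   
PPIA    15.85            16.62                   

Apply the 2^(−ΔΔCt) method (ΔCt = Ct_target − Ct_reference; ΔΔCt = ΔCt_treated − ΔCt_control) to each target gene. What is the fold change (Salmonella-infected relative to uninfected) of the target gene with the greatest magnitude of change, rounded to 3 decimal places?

TGFB10: ΔΔCt = (24.82−16.62) − (21.51−15.85) = 8.20 − 5.66 = 2.54; fold change = 2^-2.54 = 0.172
ATF10: ΔΔCt = (24.34−16.62) − (19.73−15.85) = 7.72 − 3.88 = 3.84; fold change = 2^-3.84 = 0.070
ESR2: ΔΔCt = (27.89−16.62) − (27.42−15.85) = 11.27 − 11.57 = -0.30; fold change = 2^0.30 = 1.231
COL6: ΔΔCt = (31.63−16.62) − (32.03−15.85) = 15.01 − 16.18 = -1.17; fold change = 2^1.17 = 2.250
ATF10 has the largest |ΔΔCt| = 3.84.

0.070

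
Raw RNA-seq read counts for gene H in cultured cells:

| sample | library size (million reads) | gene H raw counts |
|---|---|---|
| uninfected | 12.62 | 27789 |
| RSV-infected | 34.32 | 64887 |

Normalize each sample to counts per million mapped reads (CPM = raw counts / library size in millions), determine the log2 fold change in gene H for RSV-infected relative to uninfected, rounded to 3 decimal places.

CPM(uninfected) = 27789 / 12.62 = 2201.9810
CPM(RSV-infected) = 64887 / 34.32 = 1890.6469
Fold change = 1890.6469 / 2201.9810 = 0.85861
log2(0.85861) = -0.2199

-0.220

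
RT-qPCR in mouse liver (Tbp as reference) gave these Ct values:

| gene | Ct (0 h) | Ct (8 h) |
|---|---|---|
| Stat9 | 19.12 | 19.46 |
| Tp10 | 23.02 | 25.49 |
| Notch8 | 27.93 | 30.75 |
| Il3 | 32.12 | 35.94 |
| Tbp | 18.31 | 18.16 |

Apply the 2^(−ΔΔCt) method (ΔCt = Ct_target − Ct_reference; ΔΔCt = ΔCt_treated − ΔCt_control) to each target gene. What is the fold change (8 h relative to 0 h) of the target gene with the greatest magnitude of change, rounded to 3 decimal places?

Stat9: ΔΔCt = (19.46−18.16) − (19.12−18.31) = 1.30 − 0.81 = 0.49; fold change = 2^-0.49 = 0.712
Tp10: ΔΔCt = (25.49−18.16) − (23.02−18.31) = 7.33 − 4.71 = 2.62; fold change = 2^-2.62 = 0.163
Notch8: ΔΔCt = (30.75−18.16) − (27.93−18.31) = 12.59 − 9.62 = 2.97; fold change = 2^-2.97 = 0.128
Il3: ΔΔCt = (35.94−18.16) − (32.12−18.31) = 17.78 − 13.81 = 3.97; fold change = 2^-3.97 = 0.064
Il3 has the largest |ΔΔCt| = 3.97.

0.064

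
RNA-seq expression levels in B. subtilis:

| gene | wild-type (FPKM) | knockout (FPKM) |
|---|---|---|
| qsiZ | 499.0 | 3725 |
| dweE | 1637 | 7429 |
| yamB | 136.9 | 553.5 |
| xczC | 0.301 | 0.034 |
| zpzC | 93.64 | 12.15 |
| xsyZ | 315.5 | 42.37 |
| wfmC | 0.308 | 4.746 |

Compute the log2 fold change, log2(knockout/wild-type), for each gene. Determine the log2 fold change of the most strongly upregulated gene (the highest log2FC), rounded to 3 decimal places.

log2(3725/499.0) = 2.900  (qsiZ)
log2(7429/1637) = 2.182  (dweE)
log2(553.5/136.9) = 2.015  (yamB)
log2(0.034/0.301) = -3.146  (xczC)
log2(12.15/93.64) = -2.946  (zpzC)
log2(42.37/315.5) = -2.897  (xsyZ)
log2(4.746/0.308) = 3.946  (wfmC)
wfmC is most strongly upregulated.

3.946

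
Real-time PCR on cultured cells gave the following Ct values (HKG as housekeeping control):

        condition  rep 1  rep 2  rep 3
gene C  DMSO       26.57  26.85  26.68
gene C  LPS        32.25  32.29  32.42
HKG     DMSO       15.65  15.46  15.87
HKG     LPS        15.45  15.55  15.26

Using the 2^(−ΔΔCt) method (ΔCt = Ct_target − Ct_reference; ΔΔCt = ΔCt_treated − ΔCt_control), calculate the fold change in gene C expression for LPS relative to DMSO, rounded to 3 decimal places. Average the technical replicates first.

Mean Ct: gene C DMSO 26.700; gene C LPS 32.320; HKG DMSO 15.660; HKG LPS 15.420
ΔCt(DMSO) = 26.700 − 15.660 = 11.040
ΔCt(LPS) = 32.320 − 15.420 = 16.900
ΔΔCt = 16.900 − 11.040 = 5.860
Fold change = 2^(−5.860) = 0.0172

0.017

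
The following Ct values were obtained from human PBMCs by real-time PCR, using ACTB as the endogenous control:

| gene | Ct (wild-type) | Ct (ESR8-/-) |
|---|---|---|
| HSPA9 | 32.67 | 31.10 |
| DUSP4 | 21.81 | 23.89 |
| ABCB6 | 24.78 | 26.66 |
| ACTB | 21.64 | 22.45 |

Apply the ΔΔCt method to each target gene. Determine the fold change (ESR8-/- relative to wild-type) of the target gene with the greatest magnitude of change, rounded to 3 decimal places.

5.205

HSPA9: ΔΔCt = (31.10−22.45) − (32.67−21.64) = 8.65 − 11.03 = -2.38; fold change = 2^2.38 = 5.205
DUSP4: ΔΔCt = (23.89−22.45) − (21.81−21.64) = 1.44 − 0.17 = 1.27; fold change = 2^-1.27 = 0.415
ABCB6: ΔΔCt = (26.66−22.45) − (24.78−21.64) = 4.21 − 3.14 = 1.07; fold change = 2^-1.07 = 0.476
HSPA9 has the largest |ΔΔCt| = 2.38.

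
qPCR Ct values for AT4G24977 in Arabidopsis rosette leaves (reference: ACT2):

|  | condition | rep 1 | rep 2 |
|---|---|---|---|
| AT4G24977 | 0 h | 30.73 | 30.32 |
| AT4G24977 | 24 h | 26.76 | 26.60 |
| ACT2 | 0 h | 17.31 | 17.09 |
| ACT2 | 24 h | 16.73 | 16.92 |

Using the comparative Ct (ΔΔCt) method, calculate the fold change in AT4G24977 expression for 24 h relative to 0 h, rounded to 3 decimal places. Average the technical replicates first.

Mean Ct: AT4G24977 0 h 30.525; AT4G24977 24 h 26.680; ACT2 0 h 17.200; ACT2 24 h 16.825
ΔCt(0 h) = 30.525 − 17.200 = 13.325
ΔCt(24 h) = 26.680 − 16.825 = 9.855
ΔΔCt = 9.855 − 13.325 = -3.470
Fold change = 2^(−(-3.470)) = 2^3.470 = 11.0809

11.081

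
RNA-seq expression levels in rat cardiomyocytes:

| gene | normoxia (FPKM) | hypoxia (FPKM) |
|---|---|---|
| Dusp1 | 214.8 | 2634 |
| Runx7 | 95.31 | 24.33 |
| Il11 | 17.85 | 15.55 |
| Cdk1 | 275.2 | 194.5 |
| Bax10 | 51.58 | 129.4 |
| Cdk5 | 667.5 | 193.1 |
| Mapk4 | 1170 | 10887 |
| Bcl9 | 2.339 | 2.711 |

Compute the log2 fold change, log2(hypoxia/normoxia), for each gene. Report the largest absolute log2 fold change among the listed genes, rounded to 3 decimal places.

3.616

log2(2634/214.8) = 3.616  (Dusp1)
log2(24.33/95.31) = -1.970  (Runx7)
log2(15.55/17.85) = -0.199  (Il11)
log2(194.5/275.2) = -0.501  (Cdk1)
log2(129.4/51.58) = 1.327  (Bax10)
log2(193.1/667.5) = -1.789  (Cdk5)
log2(10887/1170) = 3.218  (Mapk4)
log2(2.711/2.339) = 0.213  (Bcl9)
The largest magnitude belongs to Dusp1.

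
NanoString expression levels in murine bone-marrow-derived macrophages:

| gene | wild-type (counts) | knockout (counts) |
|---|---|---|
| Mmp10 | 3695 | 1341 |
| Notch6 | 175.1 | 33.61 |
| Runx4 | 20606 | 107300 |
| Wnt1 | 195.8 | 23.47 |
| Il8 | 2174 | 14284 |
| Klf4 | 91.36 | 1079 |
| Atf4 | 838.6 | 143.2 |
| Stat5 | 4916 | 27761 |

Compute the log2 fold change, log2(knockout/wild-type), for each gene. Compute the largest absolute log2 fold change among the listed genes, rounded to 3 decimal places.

log2(1341/3695) = -1.462  (Mmp10)
log2(33.61/175.1) = -2.381  (Notch6)
log2(107300/20606) = 2.381  (Runx4)
log2(23.47/195.8) = -3.060  (Wnt1)
log2(14284/2174) = 2.716  (Il8)
log2(1079/91.36) = 3.562  (Klf4)
log2(143.2/838.6) = -2.550  (Atf4)
log2(27761/4916) = 2.498  (Stat5)
The largest magnitude belongs to Klf4.

3.562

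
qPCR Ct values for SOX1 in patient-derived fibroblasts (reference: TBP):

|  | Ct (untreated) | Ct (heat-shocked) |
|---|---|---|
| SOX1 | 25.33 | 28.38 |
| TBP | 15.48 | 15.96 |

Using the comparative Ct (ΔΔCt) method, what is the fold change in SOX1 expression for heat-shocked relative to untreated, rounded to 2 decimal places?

ΔCt(untreated) = 25.330 − 15.480 = 9.850
ΔCt(heat-shocked) = 28.380 − 15.960 = 12.420
ΔΔCt = 12.420 − 9.850 = 2.570
Fold change = 2^(−2.570) = 0.168

0.17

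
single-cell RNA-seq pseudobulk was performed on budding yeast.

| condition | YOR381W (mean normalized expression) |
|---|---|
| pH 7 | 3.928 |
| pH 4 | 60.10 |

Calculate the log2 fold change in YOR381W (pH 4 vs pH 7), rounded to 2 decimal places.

3.94

Fold change = 60.10 / 3.928 = 15.3004
log2(15.3004) = 3.935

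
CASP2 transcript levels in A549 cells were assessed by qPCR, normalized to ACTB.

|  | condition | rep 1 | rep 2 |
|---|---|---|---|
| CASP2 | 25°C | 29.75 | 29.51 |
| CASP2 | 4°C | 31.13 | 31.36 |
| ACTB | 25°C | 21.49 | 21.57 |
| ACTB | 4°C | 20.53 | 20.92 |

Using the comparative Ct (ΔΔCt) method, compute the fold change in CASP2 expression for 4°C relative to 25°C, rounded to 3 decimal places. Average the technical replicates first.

0.187

Mean Ct: CASP2 25°C 29.630; CASP2 4°C 31.245; ACTB 25°C 21.530; ACTB 4°C 20.725
ΔCt(25°C) = 29.630 − 21.530 = 8.100
ΔCt(4°C) = 31.245 − 20.725 = 10.520
ΔΔCt = 10.520 − 8.100 = 2.420
Fold change = 2^(−2.420) = 0.1869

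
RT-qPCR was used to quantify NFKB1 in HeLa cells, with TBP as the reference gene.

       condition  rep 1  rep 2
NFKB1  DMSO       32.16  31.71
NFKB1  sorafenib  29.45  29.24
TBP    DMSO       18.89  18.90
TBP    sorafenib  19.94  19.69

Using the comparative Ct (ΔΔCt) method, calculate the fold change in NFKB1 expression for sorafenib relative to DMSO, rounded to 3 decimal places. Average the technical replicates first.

Mean Ct: NFKB1 DMSO 31.935; NFKB1 sorafenib 29.345; TBP DMSO 18.895; TBP sorafenib 19.815
ΔCt(DMSO) = 31.935 − 18.895 = 13.040
ΔCt(sorafenib) = 29.345 − 19.815 = 9.530
ΔΔCt = 9.530 − 13.040 = -3.510
Fold change = 2^(−(-3.510)) = 2^3.510 = 11.3924

11.392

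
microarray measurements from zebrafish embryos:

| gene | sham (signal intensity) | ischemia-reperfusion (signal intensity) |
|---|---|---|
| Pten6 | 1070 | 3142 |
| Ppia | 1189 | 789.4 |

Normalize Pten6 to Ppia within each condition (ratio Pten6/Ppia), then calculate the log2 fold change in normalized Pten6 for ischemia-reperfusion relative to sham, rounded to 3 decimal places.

2.145

Pten6/Ppia (sham) = 1070 / 1189 = 0.89992
Pten6/Ppia (ischemia-reperfusion) = 3142 / 789.4 = 3.9802
Fold change = 3.9802 / 0.89992 = 4.4229
log2(4.4229) = 2.1450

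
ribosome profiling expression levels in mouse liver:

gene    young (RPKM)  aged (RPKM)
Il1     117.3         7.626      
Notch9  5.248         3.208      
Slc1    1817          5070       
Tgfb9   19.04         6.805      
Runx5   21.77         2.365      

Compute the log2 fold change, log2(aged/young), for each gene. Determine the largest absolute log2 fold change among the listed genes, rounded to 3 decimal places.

log2(7.626/117.3) = -3.943  (Il1)
log2(3.208/5.248) = -0.710  (Notch9)
log2(5070/1817) = 1.480  (Slc1)
log2(6.805/19.04) = -1.484  (Tgfb9)
log2(2.365/21.77) = -3.202  (Runx5)
The largest magnitude belongs to Il1.

3.943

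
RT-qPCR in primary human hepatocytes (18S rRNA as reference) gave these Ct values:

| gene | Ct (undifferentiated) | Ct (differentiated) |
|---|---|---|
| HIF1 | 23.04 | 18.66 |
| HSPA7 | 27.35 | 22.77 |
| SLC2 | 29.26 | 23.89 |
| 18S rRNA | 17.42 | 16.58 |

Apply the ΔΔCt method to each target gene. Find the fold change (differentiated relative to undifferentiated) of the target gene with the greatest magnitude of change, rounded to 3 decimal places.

HIF1: ΔΔCt = (18.66−16.58) − (23.04−17.42) = 2.08 − 5.62 = -3.54; fold change = 2^3.54 = 11.632
HSPA7: ΔΔCt = (22.77−16.58) − (27.35−17.42) = 6.19 − 9.93 = -3.74; fold change = 2^3.74 = 13.361
SLC2: ΔΔCt = (23.89−16.58) − (29.26−17.42) = 7.31 − 11.84 = -4.53; fold change = 2^4.53 = 23.103
SLC2 has the largest |ΔΔCt| = 4.53.

23.103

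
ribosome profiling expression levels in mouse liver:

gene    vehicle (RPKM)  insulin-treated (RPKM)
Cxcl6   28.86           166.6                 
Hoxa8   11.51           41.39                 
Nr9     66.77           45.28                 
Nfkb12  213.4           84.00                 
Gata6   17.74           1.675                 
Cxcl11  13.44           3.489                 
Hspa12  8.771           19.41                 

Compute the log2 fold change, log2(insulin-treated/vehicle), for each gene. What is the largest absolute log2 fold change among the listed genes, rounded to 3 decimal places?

log2(166.6/28.86) = 2.529  (Cxcl6)
log2(41.39/11.51) = 1.846  (Hoxa8)
log2(45.28/66.77) = -0.560  (Nr9)
log2(84.00/213.4) = -1.345  (Nfkb12)
log2(1.675/17.74) = -3.405  (Gata6)
log2(3.489/13.44) = -1.946  (Cxcl11)
log2(19.41/8.771) = 1.146  (Hspa12)
The largest magnitude belongs to Gata6.

3.405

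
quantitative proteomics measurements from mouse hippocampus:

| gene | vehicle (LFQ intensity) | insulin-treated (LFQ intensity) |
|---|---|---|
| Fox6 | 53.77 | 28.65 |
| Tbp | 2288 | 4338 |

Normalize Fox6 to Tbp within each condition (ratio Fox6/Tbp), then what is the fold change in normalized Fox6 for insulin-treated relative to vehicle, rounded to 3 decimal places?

0.281

Fox6/Tbp (vehicle) = 53.77 / 2288 = 0.023501
Fox6/Tbp (insulin-treated) = 28.65 / 4338 = 0.0066044
Fold change = 0.0066044 / 0.023501 = 0.2810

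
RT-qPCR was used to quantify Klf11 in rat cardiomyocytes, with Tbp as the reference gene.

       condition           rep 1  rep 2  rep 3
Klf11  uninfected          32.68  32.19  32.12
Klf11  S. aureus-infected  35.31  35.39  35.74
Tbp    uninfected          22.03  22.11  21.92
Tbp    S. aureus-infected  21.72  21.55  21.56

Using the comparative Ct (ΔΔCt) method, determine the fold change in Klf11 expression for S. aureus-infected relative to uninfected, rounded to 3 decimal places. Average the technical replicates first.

Mean Ct: Klf11 uninfected 32.330; Klf11 S. aureus-infected 35.480; Tbp uninfected 22.020; Tbp S. aureus-infected 21.610
ΔCt(uninfected) = 32.330 − 22.020 = 10.310
ΔCt(S. aureus-infected) = 35.480 − 21.610 = 13.870
ΔΔCt = 13.870 − 10.310 = 3.560
Fold change = 2^(−3.560) = 0.0848

0.085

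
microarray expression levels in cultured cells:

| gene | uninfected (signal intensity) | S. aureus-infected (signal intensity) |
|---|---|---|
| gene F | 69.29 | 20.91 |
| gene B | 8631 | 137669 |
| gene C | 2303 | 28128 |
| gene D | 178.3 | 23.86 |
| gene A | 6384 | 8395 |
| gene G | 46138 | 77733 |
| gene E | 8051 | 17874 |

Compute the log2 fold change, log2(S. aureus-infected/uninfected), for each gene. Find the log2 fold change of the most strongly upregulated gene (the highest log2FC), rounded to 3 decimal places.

3.996

log2(20.91/69.29) = -1.728  (gene F)
log2(137669/8631) = 3.996  (gene B)
log2(28128/2303) = 3.610  (gene C)
log2(23.86/178.3) = -2.902  (gene D)
log2(8395/6384) = 0.395  (gene A)
log2(77733/46138) = 0.753  (gene G)
log2(17874/8051) = 1.151  (gene E)
gene B is most strongly upregulated.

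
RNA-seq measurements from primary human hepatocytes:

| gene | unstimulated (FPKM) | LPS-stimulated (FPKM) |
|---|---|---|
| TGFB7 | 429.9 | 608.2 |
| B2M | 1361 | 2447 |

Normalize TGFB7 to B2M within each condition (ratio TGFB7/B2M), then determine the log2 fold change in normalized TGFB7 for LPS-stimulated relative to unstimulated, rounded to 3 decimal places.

TGFB7/B2M (unstimulated) = 429.9 / 1361 = 0.31587
TGFB7/B2M (LPS-stimulated) = 608.2 / 2447 = 0.24855
Fold change = 0.24855 / 0.31587 = 0.7869
log2(0.7869) = -0.3458

-0.346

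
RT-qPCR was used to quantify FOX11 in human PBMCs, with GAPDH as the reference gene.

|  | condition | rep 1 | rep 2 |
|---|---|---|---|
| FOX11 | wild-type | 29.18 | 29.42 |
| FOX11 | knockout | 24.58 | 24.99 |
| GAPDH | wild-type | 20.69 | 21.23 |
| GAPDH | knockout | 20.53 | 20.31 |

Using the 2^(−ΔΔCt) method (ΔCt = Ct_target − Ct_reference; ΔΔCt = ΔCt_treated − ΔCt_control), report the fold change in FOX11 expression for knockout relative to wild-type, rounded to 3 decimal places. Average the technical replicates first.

Mean Ct: FOX11 wild-type 29.300; FOX11 knockout 24.785; GAPDH wild-type 20.960; GAPDH knockout 20.420
ΔCt(wild-type) = 29.300 − 20.960 = 8.340
ΔCt(knockout) = 24.785 − 20.420 = 4.365
ΔΔCt = 4.365 − 8.340 = -3.975
Fold change = 2^(−(-3.975)) = 2^3.975 = 15.7251

15.725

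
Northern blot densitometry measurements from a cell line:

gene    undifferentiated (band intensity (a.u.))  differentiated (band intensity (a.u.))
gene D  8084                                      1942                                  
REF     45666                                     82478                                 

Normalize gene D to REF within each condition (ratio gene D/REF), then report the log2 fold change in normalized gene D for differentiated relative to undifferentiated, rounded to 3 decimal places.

-2.910

gene D/REF (undifferentiated) = 8084 / 45666 = 0.17702
gene D/REF (differentiated) = 1942 / 82478 = 0.023546
Fold change = 0.023546 / 0.17702 = 0.1330
log2(0.1330) = -2.9104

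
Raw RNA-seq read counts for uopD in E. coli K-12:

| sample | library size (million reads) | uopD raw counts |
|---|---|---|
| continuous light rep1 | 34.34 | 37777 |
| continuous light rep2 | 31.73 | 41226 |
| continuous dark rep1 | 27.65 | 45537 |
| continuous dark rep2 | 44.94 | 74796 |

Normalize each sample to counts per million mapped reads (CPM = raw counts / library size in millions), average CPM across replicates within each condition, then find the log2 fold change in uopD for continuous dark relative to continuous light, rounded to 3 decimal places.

CPM(continuous light rep1) = 37777 / 34.34 = 1100.0874
CPM(continuous light rep2) = 41226 / 31.73 = 1299.2751
CPM(continuous dark rep1) = 45537 / 27.65 = 1646.9078
CPM(continuous dark rep2) = 74796 / 44.94 = 1664.3525
mean CPM(continuous light) = 1199.6812; mean CPM(continuous dark) = 1655.6301
Fold change = 1655.6301 / 1199.6812 = 1.38006
log2(1.38006) = 0.4647

0.465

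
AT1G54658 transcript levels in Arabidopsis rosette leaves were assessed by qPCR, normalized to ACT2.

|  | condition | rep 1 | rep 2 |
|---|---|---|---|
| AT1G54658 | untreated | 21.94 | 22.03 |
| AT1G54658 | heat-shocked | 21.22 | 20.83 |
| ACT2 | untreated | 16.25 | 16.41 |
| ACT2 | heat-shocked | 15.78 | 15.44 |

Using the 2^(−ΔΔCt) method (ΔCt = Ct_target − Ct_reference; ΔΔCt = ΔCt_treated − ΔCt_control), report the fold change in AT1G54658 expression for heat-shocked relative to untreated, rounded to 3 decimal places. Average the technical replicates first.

1.181

Mean Ct: AT1G54658 untreated 21.985; AT1G54658 heat-shocked 21.025; ACT2 untreated 16.330; ACT2 heat-shocked 15.610
ΔCt(untreated) = 21.985 − 16.330 = 5.655
ΔCt(heat-shocked) = 21.025 − 15.610 = 5.415
ΔΔCt = 5.415 − 5.655 = -0.240
Fold change = 2^(−(-0.240)) = 2^0.240 = 1.1810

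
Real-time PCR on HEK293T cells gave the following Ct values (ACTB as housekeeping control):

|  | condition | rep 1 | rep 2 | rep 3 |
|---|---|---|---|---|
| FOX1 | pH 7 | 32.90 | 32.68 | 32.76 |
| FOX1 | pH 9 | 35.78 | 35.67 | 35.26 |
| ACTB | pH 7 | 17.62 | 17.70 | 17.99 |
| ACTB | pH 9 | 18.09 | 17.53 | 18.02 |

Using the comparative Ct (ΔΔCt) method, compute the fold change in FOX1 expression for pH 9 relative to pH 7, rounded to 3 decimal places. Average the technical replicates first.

Mean Ct: FOX1 pH 7 32.780; FOX1 pH 9 35.570; ACTB pH 7 17.770; ACTB pH 9 17.880
ΔCt(pH 7) = 32.780 − 17.770 = 15.010
ΔCt(pH 9) = 35.570 − 17.880 = 17.690
ΔΔCt = 17.690 − 15.010 = 2.680
Fold change = 2^(−2.680) = 0.1560

0.156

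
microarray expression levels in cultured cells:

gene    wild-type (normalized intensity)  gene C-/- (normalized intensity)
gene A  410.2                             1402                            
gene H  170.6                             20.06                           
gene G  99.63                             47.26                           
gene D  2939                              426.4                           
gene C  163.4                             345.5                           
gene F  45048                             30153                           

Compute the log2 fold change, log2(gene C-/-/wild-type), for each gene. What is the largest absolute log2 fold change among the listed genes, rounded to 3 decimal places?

3.088

log2(1402/410.2) = 1.773  (gene A)
log2(20.06/170.6) = -3.088  (gene H)
log2(47.26/99.63) = -1.076  (gene G)
log2(426.4/2939) = -2.785  (gene D)
log2(345.5/163.4) = 1.080  (gene C)
log2(30153/45048) = -0.579  (gene F)
The largest magnitude belongs to gene H.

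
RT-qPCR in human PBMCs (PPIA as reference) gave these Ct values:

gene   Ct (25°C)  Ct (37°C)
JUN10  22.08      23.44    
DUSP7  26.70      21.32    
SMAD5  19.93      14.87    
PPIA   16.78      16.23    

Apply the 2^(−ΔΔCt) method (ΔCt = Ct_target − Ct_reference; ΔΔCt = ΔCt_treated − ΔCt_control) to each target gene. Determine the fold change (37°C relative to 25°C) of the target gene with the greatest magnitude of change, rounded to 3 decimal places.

28.443

JUN10: ΔΔCt = (23.44−16.23) − (22.08−16.78) = 7.21 − 5.30 = 1.91; fold change = 2^-1.91 = 0.266
DUSP7: ΔΔCt = (21.32−16.23) − (26.70−16.78) = 5.09 − 9.92 = -4.83; fold change = 2^4.83 = 28.443
SMAD5: ΔΔCt = (14.87−16.23) − (19.93−16.78) = -1.36 − 3.15 = -4.51; fold change = 2^4.51 = 22.785
DUSP7 has the largest |ΔΔCt| = 4.83.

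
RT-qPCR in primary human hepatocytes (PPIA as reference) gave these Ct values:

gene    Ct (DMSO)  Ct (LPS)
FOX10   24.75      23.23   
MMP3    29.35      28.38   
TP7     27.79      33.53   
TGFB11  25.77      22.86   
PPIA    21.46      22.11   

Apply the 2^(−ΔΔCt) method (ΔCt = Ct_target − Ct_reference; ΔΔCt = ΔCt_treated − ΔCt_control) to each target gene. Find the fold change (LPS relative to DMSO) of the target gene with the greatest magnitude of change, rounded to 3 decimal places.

0.029

FOX10: ΔΔCt = (23.23−22.11) − (24.75−21.46) = 1.12 − 3.29 = -2.17; fold change = 2^2.17 = 4.500
MMP3: ΔΔCt = (28.38−22.11) − (29.35−21.46) = 6.27 − 7.89 = -1.62; fold change = 2^1.62 = 3.074
TP7: ΔΔCt = (33.53−22.11) − (27.79−21.46) = 11.42 − 6.33 = 5.09; fold change = 2^-5.09 = 0.029
TGFB11: ΔΔCt = (22.86−22.11) − (25.77−21.46) = 0.75 − 4.31 = -3.56; fold change = 2^3.56 = 11.794
TP7 has the largest |ΔΔCt| = 5.09.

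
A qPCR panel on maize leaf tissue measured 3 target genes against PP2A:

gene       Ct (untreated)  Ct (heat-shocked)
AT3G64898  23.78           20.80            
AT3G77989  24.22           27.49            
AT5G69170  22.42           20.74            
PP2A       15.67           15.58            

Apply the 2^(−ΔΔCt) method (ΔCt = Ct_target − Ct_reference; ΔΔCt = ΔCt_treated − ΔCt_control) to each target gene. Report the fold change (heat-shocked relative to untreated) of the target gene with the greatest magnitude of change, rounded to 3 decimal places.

AT3G64898: ΔΔCt = (20.80−15.58) − (23.78−15.67) = 5.22 − 8.11 = -2.89; fold change = 2^2.89 = 7.413
AT3G77989: ΔΔCt = (27.49−15.58) − (24.22−15.67) = 11.91 − 8.55 = 3.36; fold change = 2^-3.36 = 0.097
AT5G69170: ΔΔCt = (20.74−15.58) − (22.42−15.67) = 5.16 − 6.75 = -1.59; fold change = 2^1.59 = 3.010
AT3G77989 has the largest |ΔΔCt| = 3.36.

0.097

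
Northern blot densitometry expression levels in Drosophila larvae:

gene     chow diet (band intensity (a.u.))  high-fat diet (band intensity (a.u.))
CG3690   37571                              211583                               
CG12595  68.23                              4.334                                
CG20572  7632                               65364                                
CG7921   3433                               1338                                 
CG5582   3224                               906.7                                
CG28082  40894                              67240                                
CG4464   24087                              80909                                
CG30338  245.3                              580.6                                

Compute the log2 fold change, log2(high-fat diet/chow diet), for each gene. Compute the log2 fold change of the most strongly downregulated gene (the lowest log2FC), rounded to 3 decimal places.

log2(211583/37571) = 2.494  (CG3690)
log2(4.334/68.23) = -3.977  (CG12595)
log2(65364/7632) = 3.098  (CG20572)
log2(1338/3433) = -1.359  (CG7921)
log2(906.7/3224) = -1.830  (CG5582)
log2(67240/40894) = 0.717  (CG28082)
log2(80909/24087) = 1.748  (CG4464)
log2(580.6/245.3) = 1.243  (CG30338)
CG12595 is most strongly downregulated.

-3.977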